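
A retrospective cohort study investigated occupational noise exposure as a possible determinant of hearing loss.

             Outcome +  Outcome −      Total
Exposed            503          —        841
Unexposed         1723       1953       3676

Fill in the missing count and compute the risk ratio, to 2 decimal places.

1.28

The missing cell is in the exposed row: 841 − 503 = 338.
So a = 503, b = 338, c = 1723, d = 1953.
RR = [a/(a+b)] / [c/(c+d)] = (503/841) / (1723/3676) = 0.59810/0.46872 = 1.27603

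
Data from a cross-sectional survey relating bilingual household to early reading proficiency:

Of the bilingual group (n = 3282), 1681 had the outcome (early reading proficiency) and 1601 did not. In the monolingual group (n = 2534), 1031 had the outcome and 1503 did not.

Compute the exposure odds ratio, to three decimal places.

From the description: a = 1681, b = 1601, c = 1031, d = 1503.
OR = (a·d)/(b·c) = (1681 × 1503) / (1601 × 1031) = 2526543 / 1650631 = 1.53065
The odds of early reading proficiency are about 1.53 times as high in the bilingual group.

1.531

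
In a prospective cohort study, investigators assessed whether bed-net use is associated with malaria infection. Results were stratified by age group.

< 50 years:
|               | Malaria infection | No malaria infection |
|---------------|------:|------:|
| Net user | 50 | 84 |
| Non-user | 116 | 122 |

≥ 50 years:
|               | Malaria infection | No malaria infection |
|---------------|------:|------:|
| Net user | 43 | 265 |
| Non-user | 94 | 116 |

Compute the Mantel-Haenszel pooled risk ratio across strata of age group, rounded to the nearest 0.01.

RR_MH = Σ(aᵢ·n₀ᵢ/nᵢ) / Σ(cᵢ·n₁ᵢ/nᵢ), with n₁ᵢ = aᵢ+bᵢ (exposed), n₀ᵢ = cᵢ+dᵢ (unexposed), nᵢ = n₁ᵢ+n₀ᵢ.
Stratum 1 (< 50 years): n₁ = 134, n₀ = 238, n = 372; a·n₀/n = 50·238/372 = 31.9892; c·n₁/n = 116·134/372 = 41.7849
Stratum 2 (≥ 50 years): n₁ = 308, n₀ = 210, n = 518; a·n₀/n = 43·210/518 = 17.4324; c·n₁/n = 94·308/518 = 55.8919
RR_MH = (31.9892 + 17.4324) / (41.7849 + 55.8919) = 49.4217 / 97.6768 = 0.50597

0.51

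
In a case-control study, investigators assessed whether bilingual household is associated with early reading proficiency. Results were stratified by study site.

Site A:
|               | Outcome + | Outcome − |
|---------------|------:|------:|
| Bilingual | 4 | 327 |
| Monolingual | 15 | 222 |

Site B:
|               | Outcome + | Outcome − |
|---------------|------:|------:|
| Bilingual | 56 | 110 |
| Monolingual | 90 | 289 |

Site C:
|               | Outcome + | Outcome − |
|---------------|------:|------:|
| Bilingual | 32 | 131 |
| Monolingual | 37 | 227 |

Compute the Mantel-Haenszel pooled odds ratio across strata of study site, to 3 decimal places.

1.265

OR_MH = Σ(aᵢdᵢ/nᵢ) / Σ(bᵢcᵢ/nᵢ), where nᵢ is the stratum total.
Stratum 1 (Site A): n = 568; a·d/n = 4·222/568 = 1.5634; b·c/n = 327·15/568 = 8.6356
Stratum 2 (Site B): n = 545; a·d/n = 56·289/545 = 29.6954; b·c/n = 110·90/545 = 18.1651
Stratum 3 (Site C): n = 427; a·d/n = 32·227/427 = 17.0117; b·c/n = 131·37/427 = 11.3513
OR_MH = (1.5634 + 29.6954 + 17.0117) / (8.6356 + 18.1651 + 11.3513) = 48.2705 / 38.1520 = 1.26522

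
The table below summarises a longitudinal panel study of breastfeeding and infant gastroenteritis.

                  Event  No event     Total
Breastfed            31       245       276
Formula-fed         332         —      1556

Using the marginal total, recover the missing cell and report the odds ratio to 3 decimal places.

0.466

The missing cell is in the unexposed row: 1556 − 332 = 1224.
So a = 31, b = 245, c = 332, d = 1224.
OR = (a·d)/(b·c) = (31 × 1224) / (245 × 332) = 37944 / 81340 = 0.46649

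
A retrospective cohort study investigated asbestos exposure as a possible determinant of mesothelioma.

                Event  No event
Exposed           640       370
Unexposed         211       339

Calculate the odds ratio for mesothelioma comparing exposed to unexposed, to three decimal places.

2.779

Cells: a = 640, b = 370, c = 211, d = 339.
OR = (a·d)/(b·c) = (640 × 339) / (370 × 211) = 216960 / 78070 = 2.77904
The odds of mesothelioma are about 2.78 times as high in the exposed group.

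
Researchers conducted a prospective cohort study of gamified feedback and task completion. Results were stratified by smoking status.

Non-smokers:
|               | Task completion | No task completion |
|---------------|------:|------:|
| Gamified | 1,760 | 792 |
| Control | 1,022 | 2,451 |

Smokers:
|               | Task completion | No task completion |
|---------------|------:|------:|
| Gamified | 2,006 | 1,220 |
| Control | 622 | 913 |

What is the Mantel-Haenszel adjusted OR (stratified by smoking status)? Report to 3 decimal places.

OR_MH = Σ(aᵢdᵢ/nᵢ) / Σ(bᵢcᵢ/nᵢ), where nᵢ is the stratum total.
Stratum 1 (Non-smokers): n = 6025; a·d/n = 1760·2451/6025 = 715.9768; b·c/n = 792·1022/6025 = 134.3442
Stratum 2 (Smokers): n = 4761; a·d/n = 2006·913/4761 = 384.6835; b·c/n = 1220·622/4761 = 159.3867
OR_MH = (715.9768 + 384.6835) / (134.3442 + 159.3867) = 1100.6602 / 293.7309 = 3.74717

3.747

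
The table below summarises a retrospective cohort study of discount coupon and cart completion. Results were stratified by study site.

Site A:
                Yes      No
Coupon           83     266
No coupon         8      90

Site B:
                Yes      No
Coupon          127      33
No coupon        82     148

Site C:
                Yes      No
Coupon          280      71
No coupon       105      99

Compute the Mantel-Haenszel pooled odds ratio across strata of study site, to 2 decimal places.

4.57

OR_MH = Σ(aᵢdᵢ/nᵢ) / Σ(bᵢcᵢ/nᵢ), where nᵢ is the stratum total.
Stratum 1 (Site A): n = 447; a·d/n = 83·90/447 = 16.7114; b·c/n = 266·8/447 = 4.7606
Stratum 2 (Site B): n = 390; a·d/n = 127·148/390 = 48.1949; b·c/n = 33·82/390 = 6.9385
Stratum 3 (Site C): n = 555; a·d/n = 280·99/555 = 49.9459; b·c/n = 71·105/555 = 13.4324
OR_MH = (16.7114 + 48.1949 + 49.9459) / (4.7606 + 6.9385 + 13.4324) = 114.8522 / 25.1315 = 4.57005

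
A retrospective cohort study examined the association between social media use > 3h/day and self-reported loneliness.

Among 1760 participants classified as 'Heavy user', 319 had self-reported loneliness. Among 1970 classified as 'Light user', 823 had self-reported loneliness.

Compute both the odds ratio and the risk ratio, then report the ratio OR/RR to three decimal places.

0.711

From the description: a = 319, b = 1441, c = 823, d = 1147.
OR = (319·1147)/(1441·823) = 365893/1185943 = 0.30852
Risk in exposed = 319/1760 = 0.18125; risk in unexposed = 823/1970 = 0.41777; RR = 0.43385
OR/RR = 0.30852 / 0.43385 = 0.71112
The outcome is not rare, so the OR lies further from 1 than the RR.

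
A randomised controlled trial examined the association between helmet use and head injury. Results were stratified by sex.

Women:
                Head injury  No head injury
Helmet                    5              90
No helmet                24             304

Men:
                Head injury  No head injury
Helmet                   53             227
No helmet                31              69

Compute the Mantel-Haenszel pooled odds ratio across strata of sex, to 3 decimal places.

OR_MH = Σ(aᵢdᵢ/nᵢ) / Σ(bᵢcᵢ/nᵢ), where nᵢ is the stratum total.
Stratum 1 (Women): n = 423; a·d/n = 5·304/423 = 3.5934; b·c/n = 90·24/423 = 5.1064
Stratum 2 (Men): n = 380; a·d/n = 53·69/380 = 9.6237; b·c/n = 227·31/380 = 18.5184
OR_MH = (3.5934 + 9.6237) / (5.1064 + 18.5184) = 13.2171 / 23.6248 = 0.55946

0.559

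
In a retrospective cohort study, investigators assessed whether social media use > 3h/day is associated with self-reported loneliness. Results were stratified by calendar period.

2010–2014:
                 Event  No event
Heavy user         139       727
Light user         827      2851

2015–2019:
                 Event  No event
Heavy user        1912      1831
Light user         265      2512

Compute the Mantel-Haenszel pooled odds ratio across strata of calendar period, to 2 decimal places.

3.99

OR_MH = Σ(aᵢdᵢ/nᵢ) / Σ(bᵢcᵢ/nᵢ), where nᵢ is the stratum total.
Stratum 1 (2010–2014): n = 4544; a·d/n = 139·2851/4544 = 87.2115; b·c/n = 727·827/4544 = 132.3127
Stratum 2 (2015–2019): n = 6520; a·d/n = 1912·2512/6520 = 736.6479; b·c/n = 1831·265/6520 = 74.4195
OR_MH = (87.2115 + 736.6479) / (132.3127 + 74.4195) = 823.8593 / 206.7322 = 3.98515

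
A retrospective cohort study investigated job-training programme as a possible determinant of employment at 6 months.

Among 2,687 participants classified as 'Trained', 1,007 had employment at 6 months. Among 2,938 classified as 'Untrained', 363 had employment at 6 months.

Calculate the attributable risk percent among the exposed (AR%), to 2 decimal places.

67.03

From the description: a = 1007, b = 1680, c = 363, d = 2575.
Risk in exposed = 1007/2687 = 0.37477; risk in unexposed = 363/2938 = 0.12355.
RR = 0.37477/0.12355 = 3.03324
AR% = (RR − 1)/RR × 100 = (3.03324 − 1)/3.03324 × 100 = 67.0320%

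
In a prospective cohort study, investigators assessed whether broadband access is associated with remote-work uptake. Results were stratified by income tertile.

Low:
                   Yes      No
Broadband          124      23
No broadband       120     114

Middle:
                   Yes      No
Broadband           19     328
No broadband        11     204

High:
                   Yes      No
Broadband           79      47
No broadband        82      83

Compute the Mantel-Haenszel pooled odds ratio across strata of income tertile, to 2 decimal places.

OR_MH = Σ(aᵢdᵢ/nᵢ) / Σ(bᵢcᵢ/nᵢ), where nᵢ is the stratum total.
Stratum 1 (Low): n = 381; a·d/n = 124·114/381 = 37.1024; b·c/n = 23·120/381 = 7.2441
Stratum 2 (Middle): n = 562; a·d/n = 19·204/562 = 6.8968; b·c/n = 328·11/562 = 6.4199
Stratum 3 (High): n = 291; a·d/n = 79·83/291 = 22.5326; b·c/n = 47·82/291 = 13.2440
OR_MH = (37.1024 + 6.8968 + 22.5326) / (7.2441 + 6.4199 + 13.2440) = 66.5318 / 26.9080 = 2.47257

2.47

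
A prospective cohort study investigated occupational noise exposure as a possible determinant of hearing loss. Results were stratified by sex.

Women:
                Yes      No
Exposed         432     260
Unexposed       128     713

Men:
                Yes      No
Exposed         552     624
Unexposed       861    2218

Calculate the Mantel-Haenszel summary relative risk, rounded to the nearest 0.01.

2.15

RR_MH = Σ(aᵢ·n₀ᵢ/nᵢ) / Σ(cᵢ·n₁ᵢ/nᵢ), with n₁ᵢ = aᵢ+bᵢ (exposed), n₀ᵢ = cᵢ+dᵢ (unexposed), nᵢ = n₁ᵢ+n₀ᵢ.
Stratum 1 (Women): n₁ = 692, n₀ = 841, n = 1533; a·n₀/n = 432·841/1533 = 236.9941; c·n₁/n = 128·692/1533 = 57.7795
Stratum 2 (Men): n₁ = 1176, n₀ = 3079, n = 4255; a·n₀/n = 552·3079/4255 = 399.4378; c·n₁/n = 861·1176/4255 = 237.9638
RR_MH = (236.9941 + 399.4378) / (57.7795 + 237.9638) = 636.4320 / 295.7433 = 2.15197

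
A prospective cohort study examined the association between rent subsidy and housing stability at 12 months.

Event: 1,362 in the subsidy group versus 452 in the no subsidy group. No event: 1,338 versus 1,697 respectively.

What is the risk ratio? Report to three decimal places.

From the description: a = 1362, b = 1338, c = 452, d = 1697.
Risk in exposed = 1362/2700 = 0.50444; risk in unexposed = 452/2149 = 0.21033.
RR = 0.50444 / 0.21033 = 2.39834
The risk among the exposed is 2.40 times that among the unexposed.

2.398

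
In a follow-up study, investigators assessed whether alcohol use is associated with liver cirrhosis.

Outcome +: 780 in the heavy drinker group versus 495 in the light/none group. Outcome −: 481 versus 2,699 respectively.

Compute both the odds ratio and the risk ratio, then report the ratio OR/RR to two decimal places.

From the description: a = 780, b = 481, c = 495, d = 2699.
OR = (780·2699)/(481·495) = 2105220/238095 = 8.84193
Risk in exposed = 780/1261 = 0.61856; risk in unexposed = 495/3194 = 0.15498; RR = 3.99125
OR/RR = 8.84193 / 3.99125 = 2.21533
The outcome is not rare, so the OR lies further from 1 than the RR.

2.22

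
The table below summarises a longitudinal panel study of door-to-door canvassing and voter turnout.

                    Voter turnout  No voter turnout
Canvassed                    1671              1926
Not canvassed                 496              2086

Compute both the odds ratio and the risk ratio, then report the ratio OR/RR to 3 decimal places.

Cells: a = 1671, b = 1926, c = 496, d = 2086.
OR = (1671·2086)/(1926·496) = 3485706/955296 = 3.64882
Risk in exposed = 1671/3597 = 0.46455; risk in unexposed = 496/2582 = 0.19210; RR = 2.41830
OR/RR = 3.64882 / 2.41830 = 1.50884
The outcome is not rare, so the OR lies further from 1 than the RR.

1.509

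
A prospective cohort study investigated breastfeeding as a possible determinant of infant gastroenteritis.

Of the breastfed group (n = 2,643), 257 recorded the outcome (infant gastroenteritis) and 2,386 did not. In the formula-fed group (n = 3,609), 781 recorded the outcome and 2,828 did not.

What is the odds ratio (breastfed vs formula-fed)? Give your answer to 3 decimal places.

From the description: a = 257, b = 2386, c = 781, d = 2828.
OR = (a·d)/(b·c) = (257 × 2828) / (2386 × 781) = 726796 / 1863466 = 0.39002
Exposure is associated with lower odds of infant gastroenteritis (OR = 0.39 < 1).

0.390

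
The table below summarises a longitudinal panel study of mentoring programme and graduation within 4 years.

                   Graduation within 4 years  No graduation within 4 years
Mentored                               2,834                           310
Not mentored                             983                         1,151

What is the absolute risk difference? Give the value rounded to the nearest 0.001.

Cells: a = 2834, b = 310, c = 983, d = 1151.
Risk in exposed = 2834/3144 = 0.901399; risk in unexposed = 983/2134 = 0.460637.
Risk difference = 0.901399 − 0.460637 = 0.440762

0.441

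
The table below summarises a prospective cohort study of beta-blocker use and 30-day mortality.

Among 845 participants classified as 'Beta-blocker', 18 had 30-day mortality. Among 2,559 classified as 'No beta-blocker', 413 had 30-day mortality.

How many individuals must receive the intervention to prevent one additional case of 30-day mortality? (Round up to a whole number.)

8

Risk in treated group = 18/845 = 0.02130; risk in control = 413/2559 = 0.16139.
Absolute risk reduction = 0.16139 − 0.02130 = 0.14009
NNT = 1 / ARR = 1 / 0.14009 = 7.138 → round up → 8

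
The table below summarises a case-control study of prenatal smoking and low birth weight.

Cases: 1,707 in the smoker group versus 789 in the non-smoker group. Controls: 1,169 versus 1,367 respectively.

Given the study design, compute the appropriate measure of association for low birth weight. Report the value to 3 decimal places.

From the description: a = 1707, b = 1169, c = 789, d = 1367.
This is a case-control study: participants were sampled on outcome status, so risks in the source population cannot be estimated directly — relative risk is not valid here. The odds ratio is the appropriate measure.
OR = (a·d)/(b·c) = (1707 × 1367) / (1169 × 789) = 2333469 / 922341 = 2.52994

2.530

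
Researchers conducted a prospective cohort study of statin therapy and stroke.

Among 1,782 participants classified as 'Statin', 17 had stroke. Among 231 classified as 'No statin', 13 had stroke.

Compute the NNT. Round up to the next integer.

Risk in treated group = 17/1782 = 0.00954; risk in control = 13/231 = 0.05628.
Absolute risk reduction = 0.05628 − 0.00954 = 0.04674
NNT = 1 / ARR = 1 / 0.04674 = 21.396 → round up → 22

22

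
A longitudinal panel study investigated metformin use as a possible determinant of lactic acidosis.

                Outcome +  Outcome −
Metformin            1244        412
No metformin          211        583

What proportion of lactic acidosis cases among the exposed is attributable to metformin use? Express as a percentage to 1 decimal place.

Cells: a = 1244, b = 412, c = 211, d = 583.
Risk in exposed = 1244/1656 = 0.75121; risk in unexposed = 211/794 = 0.26574.
RR = 0.75121/0.26574 = 2.82682
AR% = (RR − 1)/RR × 100 = (2.82682 − 1)/2.82682 × 100 = 64.6246%

64.6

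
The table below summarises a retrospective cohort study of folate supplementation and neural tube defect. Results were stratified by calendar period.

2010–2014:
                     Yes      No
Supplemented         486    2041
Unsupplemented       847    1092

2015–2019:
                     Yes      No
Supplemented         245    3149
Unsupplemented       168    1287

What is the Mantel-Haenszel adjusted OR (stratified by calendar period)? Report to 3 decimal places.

OR_MH = Σ(aᵢdᵢ/nᵢ) / Σ(bᵢcᵢ/nᵢ), where nᵢ is the stratum total.
Stratum 1 (2010–2014): n = 4466; a·d/n = 486·1092/4466 = 118.8339; b·c/n = 2041·847/4466 = 387.0862
Stratum 2 (2015–2019): n = 4849; a·d/n = 245·1287/4849 = 65.0268; b·c/n = 3149·168/4849 = 109.1013
OR_MH = (118.8339 + 65.0268) / (387.0862 + 109.1013) = 183.8607 / 496.1875 = 0.37055

0.371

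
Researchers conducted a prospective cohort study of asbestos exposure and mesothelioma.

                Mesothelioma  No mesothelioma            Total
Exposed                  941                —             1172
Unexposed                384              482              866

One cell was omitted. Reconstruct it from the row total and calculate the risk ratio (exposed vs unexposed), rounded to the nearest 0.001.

1.811

The missing cell is in the exposed row: 1172 − 941 = 231.
So a = 941, b = 231, c = 384, d = 482.
RR = [a/(a+b)] / [c/(c+d)] = (941/1172) / (384/866) = 0.80290/0.44342 = 1.81071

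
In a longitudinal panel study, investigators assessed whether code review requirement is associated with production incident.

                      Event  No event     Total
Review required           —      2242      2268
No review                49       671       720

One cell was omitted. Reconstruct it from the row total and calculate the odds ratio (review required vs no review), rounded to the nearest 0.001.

0.159

The missing cell is in the exposed row: 2268 − 2242 = 26.
So a = 26, b = 2242, c = 49, d = 671.
OR = (a·d)/(b·c) = (26 × 671) / (2242 × 49) = 17446 / 109858 = 0.15881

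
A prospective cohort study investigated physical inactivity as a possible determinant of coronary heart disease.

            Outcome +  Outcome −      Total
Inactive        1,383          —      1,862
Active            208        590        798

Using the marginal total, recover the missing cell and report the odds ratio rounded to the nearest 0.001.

The missing cell is in the exposed row: 1862 − 1383 = 479.
So a = 1383, b = 479, c = 208, d = 590.
OR = (a·d)/(b·c) = (1383 × 590) / (479 × 208) = 815970 / 99632 = 8.18984

8.190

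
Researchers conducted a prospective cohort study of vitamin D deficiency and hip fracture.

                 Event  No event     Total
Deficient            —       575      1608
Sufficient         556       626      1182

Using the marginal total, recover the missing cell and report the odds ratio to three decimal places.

2.023

The missing cell is in the exposed row: 1608 − 575 = 1033.
So a = 1033, b = 575, c = 556, d = 626.
OR = (a·d)/(b·c) = (1033 × 626) / (575 × 556) = 646658 / 319700 = 2.02270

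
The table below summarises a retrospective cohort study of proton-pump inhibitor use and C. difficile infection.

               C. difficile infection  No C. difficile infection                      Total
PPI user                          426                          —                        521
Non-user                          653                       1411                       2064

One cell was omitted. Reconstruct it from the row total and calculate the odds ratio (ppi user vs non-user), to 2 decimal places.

9.69

The missing cell is in the exposed row: 521 − 426 = 95.
So a = 426, b = 95, c = 653, d = 1411.
OR = (a·d)/(b·c) = (426 × 1411) / (95 × 653) = 601086 / 62035 = 9.68947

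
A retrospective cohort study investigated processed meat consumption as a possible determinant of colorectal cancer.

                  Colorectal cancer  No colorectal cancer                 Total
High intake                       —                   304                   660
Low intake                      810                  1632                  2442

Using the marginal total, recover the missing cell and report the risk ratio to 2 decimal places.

1.63

The missing cell is in the exposed row: 660 − 304 = 356.
So a = 356, b = 304, c = 810, d = 1632.
RR = [a/(a+b)] / [c/(c+d)] = (356/660) / (810/2442) = 0.53939/0.33170 = 1.62617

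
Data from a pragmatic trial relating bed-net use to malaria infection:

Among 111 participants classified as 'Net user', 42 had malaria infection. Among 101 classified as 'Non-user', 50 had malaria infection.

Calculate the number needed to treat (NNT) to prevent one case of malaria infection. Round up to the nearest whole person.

9

Risk in treated group = 42/111 = 0.37838; risk in control = 50/101 = 0.49505.
Absolute risk reduction = 0.49505 − 0.37838 = 0.11667
NNT = 1 / ARR = 1 / 0.11667 = 8.571 → round up → 9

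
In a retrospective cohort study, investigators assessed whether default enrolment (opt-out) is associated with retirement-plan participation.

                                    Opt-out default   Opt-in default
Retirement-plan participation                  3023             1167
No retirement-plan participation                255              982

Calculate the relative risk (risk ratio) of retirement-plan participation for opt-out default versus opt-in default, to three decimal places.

1.698

Reading the table with exposure as columns: a = 3023 (Opt-out default, case), b = 255 (Opt-out default, non-case), c = 1167 (Opt-in default, case), d = 982.
Risk in exposed = 3023/3278 = 0.92221; risk in unexposed = 1167/2149 = 0.54304.
RR = 0.92221 / 0.54304 = 1.69822
The risk among the exposed is 1.70 times that among the unexposed.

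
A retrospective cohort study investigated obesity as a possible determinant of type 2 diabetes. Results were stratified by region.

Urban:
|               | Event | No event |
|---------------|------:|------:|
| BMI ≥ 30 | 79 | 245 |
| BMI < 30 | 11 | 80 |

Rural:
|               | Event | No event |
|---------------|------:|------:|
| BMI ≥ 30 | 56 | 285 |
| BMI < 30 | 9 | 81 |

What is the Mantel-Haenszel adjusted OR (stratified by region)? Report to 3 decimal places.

2.069

OR_MH = Σ(aᵢdᵢ/nᵢ) / Σ(bᵢcᵢ/nᵢ), where nᵢ is the stratum total.
Stratum 1 (Urban): n = 415; a·d/n = 79·80/415 = 15.2289; b·c/n = 245·11/415 = 6.4940
Stratum 2 (Rural): n = 431; a·d/n = 56·81/431 = 10.5244; b·c/n = 285·9/431 = 5.9513
OR_MH = (15.2289 + 10.5244) / (6.4940 + 5.9513) = 25.7533 / 12.4453 = 2.06933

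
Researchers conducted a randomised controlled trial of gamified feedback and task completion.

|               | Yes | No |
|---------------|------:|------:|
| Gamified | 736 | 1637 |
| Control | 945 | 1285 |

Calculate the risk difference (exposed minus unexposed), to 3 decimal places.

-0.114

Cells: a = 736, b = 1637, c = 945, d = 1285.
Risk in exposed = 736/2373 = 0.310156; risk in unexposed = 945/2230 = 0.423767.
Risk difference = 0.310156 − 0.423767 = -0.113611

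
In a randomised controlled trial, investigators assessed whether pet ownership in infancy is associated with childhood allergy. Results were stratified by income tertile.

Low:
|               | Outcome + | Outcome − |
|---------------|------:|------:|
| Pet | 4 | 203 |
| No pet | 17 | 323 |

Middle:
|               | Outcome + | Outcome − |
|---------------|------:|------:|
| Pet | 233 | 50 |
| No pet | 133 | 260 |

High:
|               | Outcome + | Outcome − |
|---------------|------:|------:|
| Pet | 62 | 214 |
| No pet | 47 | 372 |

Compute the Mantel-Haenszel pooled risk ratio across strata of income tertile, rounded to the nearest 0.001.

RR_MH = Σ(aᵢ·n₀ᵢ/nᵢ) / Σ(cᵢ·n₁ᵢ/nᵢ), with n₁ᵢ = aᵢ+bᵢ (exposed), n₀ᵢ = cᵢ+dᵢ (unexposed), nᵢ = n₁ᵢ+n₀ᵢ.
Stratum 1 (Low): n₁ = 207, n₀ = 340, n = 547; a·n₀/n = 4·340/547 = 2.4863; c·n₁/n = 17·207/547 = 6.4333
Stratum 2 (Middle): n₁ = 283, n₀ = 393, n = 676; a·n₀/n = 233·393/676 = 135.4571; c·n₁/n = 133·283/676 = 55.6790
Stratum 3 (High): n₁ = 276, n₀ = 419, n = 695; a·n₀/n = 62·419/695 = 37.3784; c·n₁/n = 47·276/695 = 18.6647
RR_MH = (2.4863 + 135.4571 + 37.3784) / (6.4333 + 55.6790 + 18.6647) = 175.3218 / 80.7770 = 2.17044

2.170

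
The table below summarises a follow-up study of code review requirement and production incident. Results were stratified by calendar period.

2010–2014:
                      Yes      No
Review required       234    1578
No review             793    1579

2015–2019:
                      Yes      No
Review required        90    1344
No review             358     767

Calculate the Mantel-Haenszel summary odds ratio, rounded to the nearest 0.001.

OR_MH = Σ(aᵢdᵢ/nᵢ) / Σ(bᵢcᵢ/nᵢ), where nᵢ is the stratum total.
Stratum 1 (2010–2014): n = 4184; a·d/n = 234·1579/4184 = 88.3093; b·c/n = 1578·793/4184 = 299.0808
Stratum 2 (2015–2019): n = 2559; a·d/n = 90·767/2559 = 26.9754; b·c/n = 1344·358/2559 = 188.0234
OR_MH = (88.3093 + 26.9754) / (299.0808 + 188.0234) = 115.2847 / 487.1042 = 0.23667

0.237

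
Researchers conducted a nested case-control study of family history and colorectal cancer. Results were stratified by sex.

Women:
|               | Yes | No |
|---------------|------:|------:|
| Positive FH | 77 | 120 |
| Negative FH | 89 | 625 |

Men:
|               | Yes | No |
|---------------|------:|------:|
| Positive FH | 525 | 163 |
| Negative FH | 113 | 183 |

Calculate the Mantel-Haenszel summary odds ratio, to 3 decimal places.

OR_MH = Σ(aᵢdᵢ/nᵢ) / Σ(bᵢcᵢ/nᵢ), where nᵢ is the stratum total.
Stratum 1 (Women): n = 911; a·d/n = 77·625/911 = 52.8266; b·c/n = 120·89/911 = 11.7234
Stratum 2 (Men): n = 984; a·d/n = 525·183/984 = 97.6372; b·c/n = 163·113/984 = 18.7185
OR_MH = (52.8266 + 97.6372) / (11.7234 + 18.7185) = 150.4638 / 30.4419 = 4.94266

4.943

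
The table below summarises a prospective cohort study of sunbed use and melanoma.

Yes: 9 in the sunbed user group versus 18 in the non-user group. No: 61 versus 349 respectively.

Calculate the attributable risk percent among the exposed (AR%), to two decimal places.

From the description: a = 9, b = 61, c = 18, d = 349.
Risk in exposed = 9/70 = 0.12857; risk in unexposed = 18/367 = 0.04905.
RR = 0.12857/0.04905 = 2.62143
AR% = (RR − 1)/RR × 100 = (2.62143 − 1)/2.62143 × 100 = 61.8529%

61.85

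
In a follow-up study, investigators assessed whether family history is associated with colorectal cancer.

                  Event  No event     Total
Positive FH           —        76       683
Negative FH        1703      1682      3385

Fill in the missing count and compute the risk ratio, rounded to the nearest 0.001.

1.766

The missing cell is in the exposed row: 683 − 76 = 607.
So a = 607, b = 76, c = 1703, d = 1682.
RR = [a/(a+b)] / [c/(c+d)] = (607/683) / (1703/3385) = 0.88873/0.50310 = 1.76649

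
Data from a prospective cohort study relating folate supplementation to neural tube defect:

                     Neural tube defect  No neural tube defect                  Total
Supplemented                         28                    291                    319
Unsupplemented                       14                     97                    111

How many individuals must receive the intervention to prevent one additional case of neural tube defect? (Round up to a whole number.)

27

Risk in treated group = 28/319 = 0.08777; risk in control = 14/111 = 0.12613.
Absolute risk reduction = 0.12613 − 0.08777 = 0.03835
NNT = 1 / ARR = 1 / 0.03835 = 26.074 → round up → 27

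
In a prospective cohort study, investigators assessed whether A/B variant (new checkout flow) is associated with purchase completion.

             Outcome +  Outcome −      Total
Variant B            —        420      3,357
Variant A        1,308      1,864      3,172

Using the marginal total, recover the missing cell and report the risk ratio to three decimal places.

The missing cell is in the exposed row: 3357 − 420 = 2937.
So a = 2937, b = 420, c = 1308, d = 1864.
RR = [a/(a+b)] / [c/(c+d)] = (2937/3357) / (1308/3172) = 0.87489/0.41236 = 2.12167

2.122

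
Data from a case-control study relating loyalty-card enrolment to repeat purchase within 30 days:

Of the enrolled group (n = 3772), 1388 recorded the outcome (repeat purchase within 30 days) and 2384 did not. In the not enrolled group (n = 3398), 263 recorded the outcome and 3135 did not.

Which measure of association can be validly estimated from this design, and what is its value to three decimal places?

From the description: a = 1388, b = 2384, c = 263, d = 3135.
This is a case-control study: participants were sampled on outcome status, so risks in the source population cannot be estimated directly — relative risk is not valid here. The odds ratio is the appropriate measure.
OR = (a·d)/(b·c) = (1388 × 3135) / (2384 × 263) = 4351380 / 626992 = 6.94009

6.940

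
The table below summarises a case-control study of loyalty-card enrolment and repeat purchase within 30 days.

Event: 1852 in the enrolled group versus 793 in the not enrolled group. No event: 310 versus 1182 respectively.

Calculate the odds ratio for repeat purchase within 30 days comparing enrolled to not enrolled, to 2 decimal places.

From the description: a = 1852, b = 310, c = 793, d = 1182.
OR = (a·d)/(b·c) = (1852 × 1182) / (310 × 793) = 2189064 / 245830 = 8.90479
The odds of repeat purchase within 30 days are about 8.90 times as high in the enrolled group.

8.90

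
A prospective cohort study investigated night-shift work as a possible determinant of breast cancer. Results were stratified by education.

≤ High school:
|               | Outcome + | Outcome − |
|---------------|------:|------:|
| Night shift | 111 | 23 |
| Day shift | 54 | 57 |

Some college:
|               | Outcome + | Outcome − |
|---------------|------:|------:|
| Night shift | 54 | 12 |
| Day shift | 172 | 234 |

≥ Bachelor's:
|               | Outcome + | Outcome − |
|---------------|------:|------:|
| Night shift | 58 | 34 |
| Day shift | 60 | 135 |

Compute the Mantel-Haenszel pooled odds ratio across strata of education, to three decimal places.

OR_MH = Σ(aᵢdᵢ/nᵢ) / Σ(bᵢcᵢ/nᵢ), where nᵢ is the stratum total.
Stratum 1 (≤ High school): n = 245; a·d/n = 111·57/245 = 25.8245; b·c/n = 23·54/245 = 5.0694
Stratum 2 (Some college): n = 472; a·d/n = 54·234/472 = 26.7712; b·c/n = 12·172/472 = 4.3729
Stratum 3 (≥ Bachelor's): n = 287; a·d/n = 58·135/287 = 27.2822; b·c/n = 34·60/287 = 7.1080
OR_MH = (25.8245 + 26.7712 + 27.2822) / (5.0694 + 4.3729 + 7.1080) = 79.8779 / 16.5503 = 4.82638

4.826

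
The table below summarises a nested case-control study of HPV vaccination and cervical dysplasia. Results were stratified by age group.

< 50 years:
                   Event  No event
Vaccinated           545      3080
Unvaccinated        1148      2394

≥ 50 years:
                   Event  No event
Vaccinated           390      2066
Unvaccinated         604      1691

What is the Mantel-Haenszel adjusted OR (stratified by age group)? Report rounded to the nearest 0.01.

0.42

OR_MH = Σ(aᵢdᵢ/nᵢ) / Σ(bᵢcᵢ/nᵢ), where nᵢ is the stratum total.
Stratum 1 (< 50 years): n = 7167; a·d/n = 545·2394/7167 = 182.0469; b·c/n = 3080·1148/7167 = 493.3501
Stratum 2 (≥ 50 years): n = 4751; a·d/n = 390·1691/4751 = 138.8108; b·c/n = 2066·604/4751 = 262.6529
OR_MH = (182.0469 + 138.8108) / (493.3501 + 262.6529) = 320.8577 / 756.0030 = 0.42441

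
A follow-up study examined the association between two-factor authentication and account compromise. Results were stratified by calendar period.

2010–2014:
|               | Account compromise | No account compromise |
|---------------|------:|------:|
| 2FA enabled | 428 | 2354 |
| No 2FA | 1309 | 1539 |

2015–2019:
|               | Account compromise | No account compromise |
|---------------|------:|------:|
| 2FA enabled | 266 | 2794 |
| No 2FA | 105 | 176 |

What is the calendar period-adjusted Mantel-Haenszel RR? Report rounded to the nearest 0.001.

0.322

RR_MH = Σ(aᵢ·n₀ᵢ/nᵢ) / Σ(cᵢ·n₁ᵢ/nᵢ), with n₁ᵢ = aᵢ+bᵢ (exposed), n₀ᵢ = cᵢ+dᵢ (unexposed), nᵢ = n₁ᵢ+n₀ᵢ.
Stratum 1 (2010–2014): n₁ = 2782, n₀ = 2848, n = 5630; a·n₀/n = 428·2848/5630 = 216.5087; c·n₁/n = 1309·2782/5630 = 646.8274
Stratum 2 (2015–2019): n₁ = 3060, n₀ = 281, n = 3341; a·n₀/n = 266·281/3341 = 22.3723; c·n₁/n = 105·3060/3341 = 96.1688
RR_MH = (216.5087 + 22.3723) / (646.8274 + 96.1688) = 238.8810 / 742.9962 = 0.32151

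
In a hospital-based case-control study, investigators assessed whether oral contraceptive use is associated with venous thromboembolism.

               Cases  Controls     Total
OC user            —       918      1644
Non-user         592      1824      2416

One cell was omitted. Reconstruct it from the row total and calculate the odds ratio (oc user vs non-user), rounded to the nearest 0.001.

The missing cell is in the exposed row: 1644 − 918 = 726.
So a = 726, b = 918, c = 592, d = 1824.
OR = (a·d)/(b·c) = (726 × 1824) / (918 × 592) = 1324224 / 543456 = 2.43667

2.437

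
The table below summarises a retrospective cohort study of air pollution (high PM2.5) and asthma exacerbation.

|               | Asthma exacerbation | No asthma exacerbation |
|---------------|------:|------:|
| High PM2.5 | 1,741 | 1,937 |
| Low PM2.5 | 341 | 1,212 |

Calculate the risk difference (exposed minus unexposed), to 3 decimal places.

Cells: a = 1741, b = 1937, c = 341, d = 1212.
Risk in exposed = 1741/3678 = 0.473355; risk in unexposed = 341/1553 = 0.219575.
Risk difference = 0.473355 − 0.219575 = 0.253780

0.254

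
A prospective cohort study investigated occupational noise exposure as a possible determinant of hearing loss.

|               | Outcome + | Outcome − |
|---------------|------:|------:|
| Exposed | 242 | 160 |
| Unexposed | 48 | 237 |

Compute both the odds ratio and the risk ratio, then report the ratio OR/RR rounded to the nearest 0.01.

2.09

Cells: a = 242, b = 160, c = 48, d = 237.
OR = (242·237)/(160·48) = 57354/7680 = 7.46797
Risk in exposed = 242/402 = 0.60199; risk in unexposed = 48/285 = 0.16842; RR = 3.57432
OR/RR = 7.46797 / 3.57432 = 2.08934
The outcome is not rare, so the OR lies further from 1 than the RR.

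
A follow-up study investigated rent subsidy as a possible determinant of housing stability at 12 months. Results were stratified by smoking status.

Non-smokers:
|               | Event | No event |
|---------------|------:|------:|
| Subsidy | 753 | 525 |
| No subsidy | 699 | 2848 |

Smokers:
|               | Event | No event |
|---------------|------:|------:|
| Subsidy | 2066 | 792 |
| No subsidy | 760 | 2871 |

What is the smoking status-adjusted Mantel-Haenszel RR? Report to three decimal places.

RR_MH = Σ(aᵢ·n₀ᵢ/nᵢ) / Σ(cᵢ·n₁ᵢ/nᵢ), with n₁ᵢ = aᵢ+bᵢ (exposed), n₀ᵢ = cᵢ+dᵢ (unexposed), nᵢ = n₁ᵢ+n₀ᵢ.
Stratum 1 (Non-smokers): n₁ = 1278, n₀ = 3547, n = 4825; a·n₀/n = 753·3547/4825 = 553.5525; c·n₁/n = 699·1278/4825 = 185.1445
Stratum 2 (Smokers): n₁ = 2858, n₀ = 3631, n = 6489; a·n₀/n = 2066·3631/6489 = 1156.0558; c·n₁/n = 760·2858/6489 = 334.7326
RR_MH = (553.5525 + 1156.0558) / (185.1445 + 334.7326) = 1709.6083 / 519.8771 = 3.28849

3.288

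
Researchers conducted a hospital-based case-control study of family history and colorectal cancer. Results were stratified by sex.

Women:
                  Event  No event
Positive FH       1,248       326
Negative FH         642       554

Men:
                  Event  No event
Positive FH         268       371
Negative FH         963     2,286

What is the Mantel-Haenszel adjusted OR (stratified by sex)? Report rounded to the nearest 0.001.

2.432

OR_MH = Σ(aᵢdᵢ/nᵢ) / Σ(bᵢcᵢ/nᵢ), where nᵢ is the stratum total.
Stratum 1 (Women): n = 2770; a·d/n = 1248·554/2770 = 249.6000; b·c/n = 326·642/2770 = 75.5567
Stratum 2 (Men): n = 3888; a·d/n = 268·2286/3888 = 157.5741; b·c/n = 371·963/3888 = 91.8912
OR_MH = (249.6000 + 157.5741) / (75.5567 + 91.8912) = 407.1741 / 167.4479 = 2.43165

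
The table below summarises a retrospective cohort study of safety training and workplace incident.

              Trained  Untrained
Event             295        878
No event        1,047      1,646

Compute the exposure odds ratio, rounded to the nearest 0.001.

0.528

Reading the table with exposure as columns: a = 295 (Trained, case), b = 1047 (Trained, non-case), c = 878 (Untrained, case), d = 1646.
OR = (a·d)/(b·c) = (295 × 1646) / (1047 × 878) = 485570 / 919266 = 0.52821
Exposure is associated with lower odds of workplace incident (OR = 0.53 < 1).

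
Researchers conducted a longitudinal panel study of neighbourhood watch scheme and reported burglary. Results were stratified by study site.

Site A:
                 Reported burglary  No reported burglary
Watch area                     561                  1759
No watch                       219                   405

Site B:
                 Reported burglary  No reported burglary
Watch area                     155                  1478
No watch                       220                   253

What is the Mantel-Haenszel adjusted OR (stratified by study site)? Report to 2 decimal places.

0.34

OR_MH = Σ(aᵢdᵢ/nᵢ) / Σ(bᵢcᵢ/nᵢ), where nᵢ is the stratum total.
Stratum 1 (Site A): n = 2944; a·d/n = 561·405/2944 = 77.1756; b·c/n = 1759·219/2944 = 130.8495
Stratum 2 (Site B): n = 2106; a·d/n = 155·253/2106 = 18.6206; b·c/n = 1478·220/2106 = 154.3970
OR_MH = (77.1756 + 18.6206) / (130.8495 + 154.3970) = 95.7962 / 285.2465 = 0.33584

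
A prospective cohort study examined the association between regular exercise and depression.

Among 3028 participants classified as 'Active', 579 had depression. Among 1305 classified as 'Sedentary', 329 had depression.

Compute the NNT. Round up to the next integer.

17

Risk in treated group = 579/3028 = 0.19122; risk in control = 329/1305 = 0.25211.
Absolute risk reduction = 0.25211 − 0.19122 = 0.06089
NNT = 1 / ARR = 1 / 0.06089 = 16.423 → round up → 17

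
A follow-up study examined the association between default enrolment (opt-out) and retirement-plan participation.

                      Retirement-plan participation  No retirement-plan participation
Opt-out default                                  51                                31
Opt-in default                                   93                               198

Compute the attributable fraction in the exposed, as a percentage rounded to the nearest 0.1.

Cells: a = 51, b = 31, c = 93, d = 198.
Risk in exposed = 51/82 = 0.62195; risk in unexposed = 93/291 = 0.31959.
RR = 0.62195/0.31959 = 1.94611
AR% = (RR − 1)/RR × 100 = (1.94611 − 1)/1.94611 × 100 = 48.6153%

48.6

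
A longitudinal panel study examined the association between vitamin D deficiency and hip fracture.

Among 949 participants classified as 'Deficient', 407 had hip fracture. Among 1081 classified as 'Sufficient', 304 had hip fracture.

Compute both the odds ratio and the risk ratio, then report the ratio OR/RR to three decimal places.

From the description: a = 407, b = 542, c = 304, d = 777.
OR = (407·777)/(542·304) = 316239/164768 = 1.91930
Risk in exposed = 407/949 = 0.42887; risk in unexposed = 304/1081 = 0.28122; RR = 1.52504
OR/RR = 1.91930 / 1.52504 = 1.25853
The outcome is not rare, so the OR lies further from 1 than the RR.

1.259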